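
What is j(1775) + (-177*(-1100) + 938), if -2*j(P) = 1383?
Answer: 389893/2 ≈ 1.9495e+5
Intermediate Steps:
j(P) = -1383/2 (j(P) = -1/2*1383 = -1383/2)
j(1775) + (-177*(-1100) + 938) = -1383/2 + (-177*(-1100) + 938) = -1383/2 + (194700 + 938) = -1383/2 + 195638 = 389893/2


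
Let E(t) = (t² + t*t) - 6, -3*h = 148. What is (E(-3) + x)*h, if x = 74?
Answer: -12728/3 ≈ -4242.7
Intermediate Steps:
h = -148/3 (h = -⅓*148 = -148/3 ≈ -49.333)
E(t) = -6 + 2*t² (E(t) = (t² + t²) - 6 = 2*t² - 6 = -6 + 2*t²)
(E(-3) + x)*h = ((-6 + 2*(-3)²) + 74)*(-148/3) = ((-6 + 2*9) + 74)*(-148/3) = ((-6 + 18) + 74)*(-148/3) = (12 + 74)*(-148/3) = 86*(-148/3) = -12728/3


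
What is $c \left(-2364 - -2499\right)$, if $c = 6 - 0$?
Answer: $810$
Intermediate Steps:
$c = 6$ ($c = 6 + 0 = 6$)
$c \left(-2364 - -2499\right) = 6 \left(-2364 - -2499\right) = 6 \left(-2364 + 2499\right) = 6 \cdot 135 = 810$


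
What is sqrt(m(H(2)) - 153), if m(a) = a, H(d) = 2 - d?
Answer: 3*I*sqrt(17) ≈ 12.369*I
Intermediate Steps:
sqrt(m(H(2)) - 153) = sqrt((2 - 1*2) - 153) = sqrt((2 - 2) - 153) = sqrt(0 - 153) = sqrt(-153) = 3*I*sqrt(17)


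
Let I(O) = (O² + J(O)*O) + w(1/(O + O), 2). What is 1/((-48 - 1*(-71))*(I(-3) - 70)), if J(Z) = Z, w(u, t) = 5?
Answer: -1/1081 ≈ -0.00092507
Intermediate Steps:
I(O) = 5 + 2*O² (I(O) = (O² + O*O) + 5 = (O² + O²) + 5 = 2*O² + 5 = 5 + 2*O²)
1/((-48 - 1*(-71))*(I(-3) - 70)) = 1/((-48 - 1*(-71))*((5 + 2*(-3)²) - 70)) = 1/((-48 + 71)*((5 + 2*9) - 70)) = 1/(23*((5 + 18) - 70)) = 1/(23*(23 - 70)) = 1/(23*(-47)) = 1/(-1081) = -1/1081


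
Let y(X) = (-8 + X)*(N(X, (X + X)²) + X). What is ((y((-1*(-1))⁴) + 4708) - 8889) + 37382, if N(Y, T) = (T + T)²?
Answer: 32746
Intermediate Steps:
N(Y, T) = 4*T² (N(Y, T) = (2*T)² = 4*T²)
y(X) = (-8 + X)*(X + 64*X⁴) (y(X) = (-8 + X)*(4*((X + X)²)² + X) = (-8 + X)*(4*((2*X)²)² + X) = (-8 + X)*(4*(4*X²)² + X) = (-8 + X)*(4*(16*X⁴) + X) = (-8 + X)*(64*X⁴ + X) = (-8 + X)*(X + 64*X⁴))
((y((-1*(-1))⁴) + 4708) - 8889) + 37382 = (((-1*(-1))⁴*(-8 + (-1*(-1))⁴ - 512*((-1*(-1))⁴)³ + 64*((-1*(-1))⁴)⁴) + 4708) - 8889) + 37382 = ((1⁴*(-8 + 1⁴ - 512*(1⁴)³ + 64*(1⁴)⁴) + 4708) - 8889) + 37382 = ((1*(-8 + 1 - 512*1³ + 64*1⁴) + 4708) - 8889) + 37382 = ((1*(-8 + 1 - 512*1 + 64*1) + 4708) - 8889) + 37382 = ((1*(-8 + 1 - 512 + 64) + 4708) - 8889) + 37382 = ((1*(-455) + 4708) - 8889) + 37382 = ((-455 + 4708) - 8889) + 37382 = (4253 - 8889) + 37382 = -4636 + 37382 = 32746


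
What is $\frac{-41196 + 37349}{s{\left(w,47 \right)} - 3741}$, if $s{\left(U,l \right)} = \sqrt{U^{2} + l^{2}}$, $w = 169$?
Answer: $\frac{14391627}{13964311} + \frac{3847 \sqrt{30770}}{13964311} \approx 1.0789$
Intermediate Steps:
$\frac{-41196 + 37349}{s{\left(w,47 \right)} - 3741} = \frac{-41196 + 37349}{\sqrt{169^{2} + 47^{2}} - 3741} = - \frac{3847}{\sqrt{28561 + 2209} - 3741} = - \frac{3847}{\sqrt{30770} - 3741} = - \frac{3847}{-3741 + \sqrt{30770}}$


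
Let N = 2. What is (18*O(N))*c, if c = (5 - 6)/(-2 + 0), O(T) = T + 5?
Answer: 63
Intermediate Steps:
O(T) = 5 + T
c = ½ (c = -1/(-2) = -1*(-½) = ½ ≈ 0.50000)
(18*O(N))*c = (18*(5 + 2))*(½) = (18*7)*(½) = 126*(½) = 63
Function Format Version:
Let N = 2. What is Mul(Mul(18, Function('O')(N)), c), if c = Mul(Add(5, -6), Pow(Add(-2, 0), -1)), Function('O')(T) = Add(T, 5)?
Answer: 63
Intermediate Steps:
Function('O')(T) = Add(5, T)
c = Rational(1, 2) (c = Mul(-1, Pow(-2, -1)) = Mul(-1, Rational(-1, 2)) = Rational(1, 2) ≈ 0.50000)
Mul(Mul(18, Function('O')(N)), c) = Mul(Mul(18, Add(5, 2)), Rational(1, 2)) = Mul(Mul(18, 7), Rational(1, 2)) = Mul(126, Rational(1, 2)) = 63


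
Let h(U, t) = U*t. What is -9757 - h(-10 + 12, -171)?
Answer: -9415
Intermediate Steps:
-9757 - h(-10 + 12, -171) = -9757 - (-10 + 12)*(-171) = -9757 - 2*(-171) = -9757 - 1*(-342) = -9757 + 342 = -9415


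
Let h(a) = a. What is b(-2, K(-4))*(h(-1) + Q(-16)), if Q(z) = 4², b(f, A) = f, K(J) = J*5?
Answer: -30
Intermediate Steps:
K(J) = 5*J
Q(z) = 16
b(-2, K(-4))*(h(-1) + Q(-16)) = -2*(-1 + 16) = -2*15 = -30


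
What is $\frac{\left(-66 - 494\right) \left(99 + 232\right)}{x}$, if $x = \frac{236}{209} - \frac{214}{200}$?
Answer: $- \frac{3874024000}{1237} \approx -3.1318 \cdot 10^{6}$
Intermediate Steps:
$x = \frac{1237}{20900}$ ($x = 236 \cdot \frac{1}{209} - \frac{107}{100} = \frac{236}{209} - \frac{107}{100} = \frac{1237}{20900} \approx 0.059187$)
$\frac{\left(-66 - 494\right) \left(99 + 232\right)}{x} = \frac{\left(-66 - 494\right) \left(99 + 232\right)}{\frac{1237}{20900}} = \left(-560\right) 331 \cdot \frac{20900}{1237} = \left(-185360\right) \frac{20900}{1237} = - \frac{3874024000}{1237}$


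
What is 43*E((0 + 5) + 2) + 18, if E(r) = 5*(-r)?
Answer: -1487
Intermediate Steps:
E(r) = -5*r
43*E((0 + 5) + 2) + 18 = 43*(-5*((0 + 5) + 2)) + 18 = 43*(-5*(5 + 2)) + 18 = 43*(-5*7) + 18 = 43*(-35) + 18 = -1505 + 18 = -1487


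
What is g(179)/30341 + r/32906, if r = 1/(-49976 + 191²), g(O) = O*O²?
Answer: 2546871743952989/13473420766270 ≈ 189.03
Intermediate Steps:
g(O) = O³
r = -1/13495 (r = 1/(-49976 + 36481) = 1/(-13495) = -1/13495 ≈ -7.4101e-5)
g(179)/30341 + r/32906 = 179³/30341 - 1/13495/32906 = 5735339*(1/30341) - 1/13495*1/32906 = 5735339/30341 - 1/444066470 = 2546871743952989/13473420766270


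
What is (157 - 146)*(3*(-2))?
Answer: -66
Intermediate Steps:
(157 - 146)*(3*(-2)) = 11*(-6) = -66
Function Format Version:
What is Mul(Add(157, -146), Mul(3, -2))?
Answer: -66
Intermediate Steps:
Mul(Add(157, -146), Mul(3, -2)) = Mul(11, -6) = -66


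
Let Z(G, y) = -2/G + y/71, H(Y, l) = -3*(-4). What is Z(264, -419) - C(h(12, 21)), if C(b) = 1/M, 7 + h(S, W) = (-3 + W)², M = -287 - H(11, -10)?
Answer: -16548949/2802228 ≈ -5.9056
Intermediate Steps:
H(Y, l) = 12
M = -299 (M = -287 - 1*12 = -287 - 12 = -299)
h(S, W) = -7 + (-3 + W)²
C(b) = -1/299 (C(b) = 1/(-299) = -1/299)
Z(G, y) = -2/G + y/71 (Z(G, y) = -2/G + y*(1/71) = -2/G + y/71)
Z(264, -419) - C(h(12, 21)) = (-2/264 + (1/71)*(-419)) - 1*(-1/299) = (-2*1/264 - 419/71) + 1/299 = (-1/132 - 419/71) + 1/299 = -55379/9372 + 1/299 = -16548949/2802228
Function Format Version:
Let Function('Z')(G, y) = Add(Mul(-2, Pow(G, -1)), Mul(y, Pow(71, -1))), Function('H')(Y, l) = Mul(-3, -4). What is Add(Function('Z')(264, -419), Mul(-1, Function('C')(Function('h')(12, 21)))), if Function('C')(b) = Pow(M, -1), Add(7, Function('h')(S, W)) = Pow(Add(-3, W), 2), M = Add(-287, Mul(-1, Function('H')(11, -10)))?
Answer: Rational(-16548949, 2802228) ≈ -5.9056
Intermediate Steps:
Function('H')(Y, l) = 12
M = -299 (M = Add(-287, Mul(-1, 12)) = Add(-287, -12) = -299)
Function('h')(S, W) = Add(-7, Pow(Add(-3, W), 2))
Function('C')(b) = Rational(-1, 299) (Function('C')(b) = Pow(-299, -1) = Rational(-1, 299))
Function('Z')(G, y) = Add(Mul(-2, Pow(G, -1)), Mul(Rational(1, 71), y)) (Function('Z')(G, y) = Add(Mul(-2, Pow(G, -1)), Mul(y, Rational(1, 71))) = Add(Mul(-2, Pow(G, -1)), Mul(Rational(1, 71), y)))
Add(Function('Z')(264, -419), Mul(-1, Function('C')(Function('h')(12, 21)))) = Add(Add(Mul(-2, Pow(264, -1)), Mul(Rational(1, 71), -419)), Mul(-1, Rational(-1, 299))) = Add(Add(Mul(-2, Rational(1, 264)), Rational(-419, 71)), Rational(1, 299)) = Add(Add(Rational(-1, 132), Rational(-419, 71)), Rational(1, 299)) = Add(Rational(-55379, 9372), Rational(1, 299)) = Rational(-16548949, 2802228)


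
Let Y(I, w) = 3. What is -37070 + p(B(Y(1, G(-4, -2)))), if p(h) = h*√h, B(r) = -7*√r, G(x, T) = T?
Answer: -37070 - 7*I*3^(¾)*√7 ≈ -37070.0 - 42.217*I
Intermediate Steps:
p(h) = h^(3/2)
-37070 + p(B(Y(1, G(-4, -2)))) = -37070 + (-7*√3)^(3/2) = -37070 - 7*I*3^(¾)*√7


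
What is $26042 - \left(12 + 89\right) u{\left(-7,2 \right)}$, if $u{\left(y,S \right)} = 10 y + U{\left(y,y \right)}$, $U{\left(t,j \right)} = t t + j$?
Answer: $28870$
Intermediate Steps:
$U{\left(t,j \right)} = j + t^{2}$ ($U{\left(t,j \right)} = t^{2} + j = j + t^{2}$)
$u{\left(y,S \right)} = y^{2} + 11 y$ ($u{\left(y,S \right)} = 10 y + \left(y + y^{2}\right) = y^{2} + 11 y$)
$26042 - \left(12 + 89\right) u{\left(-7,2 \right)} = 26042 - \left(12 + 89\right) \left(- 7 \left(11 - 7\right)\right) = 26042 - 101 \left(\left(-7\right) 4\right) = 26042 - 101 \left(-28\right) = 26042 - -2828 = 26042 + 2828 = 28870$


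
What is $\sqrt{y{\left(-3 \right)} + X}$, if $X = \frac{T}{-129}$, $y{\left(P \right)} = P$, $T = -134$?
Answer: $\frac{i \sqrt{32637}}{129} \approx 1.4004 i$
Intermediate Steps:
$X = \frac{134}{129}$ ($X = - \frac{134}{-129} = \left(-134\right) \left(- \frac{1}{129}\right) = \frac{134}{129} \approx 1.0388$)
$\sqrt{y{\left(-3 \right)} + X} = \sqrt{-3 + \frac{134}{129}} = \sqrt{- \frac{253}{129}} = \frac{i \sqrt{32637}}{129}$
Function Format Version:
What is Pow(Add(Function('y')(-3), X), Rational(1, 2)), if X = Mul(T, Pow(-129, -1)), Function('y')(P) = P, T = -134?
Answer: Mul(Rational(1, 129), I, Pow(32637, Rational(1, 2))) ≈ Mul(1.4004, I)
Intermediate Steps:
X = Rational(134, 129) (X = Mul(-134, Pow(-129, -1)) = Mul(-134, Rational(-1, 129)) = Rational(134, 129) ≈ 1.0388)
Pow(Add(Function('y')(-3), X), Rational(1, 2)) = Pow(Add(-3, Rational(134, 129)), Rational(1, 2)) = Pow(Rational(-253, 129), Rational(1, 2)) = Mul(Rational(1, 129), I, Pow(32637, Rational(1, 2)))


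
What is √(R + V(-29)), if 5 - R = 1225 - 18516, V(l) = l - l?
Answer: 4*√1081 ≈ 131.51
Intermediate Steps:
V(l) = 0
R = 17296 (R = 5 - (1225 - 18516) = 5 - 1*(-17291) = 5 + 17291 = 17296)
√(R + V(-29)) = √(17296 + 0) = √17296 = 4*√1081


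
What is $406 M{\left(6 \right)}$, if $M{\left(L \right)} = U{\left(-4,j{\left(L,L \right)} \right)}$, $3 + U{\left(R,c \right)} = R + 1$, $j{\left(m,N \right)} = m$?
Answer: $-2436$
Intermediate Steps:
$U{\left(R,c \right)} = -2 + R$ ($U{\left(R,c \right)} = -3 + \left(R + 1\right) = -3 + \left(1 + R\right) = -2 + R$)
$M{\left(L \right)} = -6$ ($M{\left(L \right)} = -2 - 4 = -6$)
$406 M{\left(6 \right)} = 406 \left(-6\right) = -2436$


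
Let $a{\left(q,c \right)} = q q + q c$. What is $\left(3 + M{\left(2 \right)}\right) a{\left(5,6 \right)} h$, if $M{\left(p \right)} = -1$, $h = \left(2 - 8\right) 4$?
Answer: $-2640$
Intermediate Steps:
$h = -24$ ($h = \left(-6\right) 4 = -24$)
$a{\left(q,c \right)} = q^{2} + c q$
$\left(3 + M{\left(2 \right)}\right) a{\left(5,6 \right)} h = \left(3 - 1\right) 5 \left(6 + 5\right) \left(-24\right) = 2 \cdot 5 \cdot 11 \left(-24\right) = 2 \cdot 55 \left(-24\right) = 110 \left(-24\right) = -2640$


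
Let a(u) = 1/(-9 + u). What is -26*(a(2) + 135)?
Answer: -24544/7 ≈ -3506.3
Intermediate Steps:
-26*(a(2) + 135) = -26*(1/(-9 + 2) + 135) = -26*(1/(-7) + 135) = -26*(-⅐ + 135) = -26*944/7 = -24544/7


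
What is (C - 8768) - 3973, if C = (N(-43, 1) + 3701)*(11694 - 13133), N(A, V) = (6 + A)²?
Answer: -7308471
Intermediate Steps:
C = -7295730 (C = ((6 - 43)² + 3701)*(11694 - 13133) = ((-37)² + 3701)*(-1439) = (1369 + 3701)*(-1439) = 5070*(-1439) = -7295730)
(C - 8768) - 3973 = (-7295730 - 8768) - 3973 = -7304498 - 3973 = -7308471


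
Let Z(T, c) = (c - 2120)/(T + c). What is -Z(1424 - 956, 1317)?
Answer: 803/1785 ≈ 0.44986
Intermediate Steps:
Z(T, c) = (-2120 + c)/(T + c)
-Z(1424 - 956, 1317) = -(-2120 + 1317)/((1424 - 956) + 1317) = -(-803)/(468 + 1317) = -(-803)/1785 = -1*(-803/1785) = 803/1785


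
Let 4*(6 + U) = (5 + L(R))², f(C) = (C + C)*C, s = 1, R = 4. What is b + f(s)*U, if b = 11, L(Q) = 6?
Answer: 119/2 ≈ 59.500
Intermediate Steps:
f(C) = 2*C² (f(C) = (2*C)*C = 2*C²)
U = 97/4 (U = -6 + (5 + 6)²/4 = -6 + (¼)*11² = -6 + (¼)*121 = -6 + 121/4 = 97/4 ≈ 24.250)
b + f(s)*U = 11 + (2*1²)*(97/4) = 11 + (2*1)*(97/4) = 11 + 2*(97/4) = 11 + 97/2 = 119/2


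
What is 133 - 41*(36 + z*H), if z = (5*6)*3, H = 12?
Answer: -45623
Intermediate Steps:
z = 90 (z = 30*3 = 90)
133 - 41*(36 + z*H) = 133 - 41*(36 + 90*12) = 133 - 41*(36 + 1080) = 133 - 41*1116 = 133 - 45756 = -45623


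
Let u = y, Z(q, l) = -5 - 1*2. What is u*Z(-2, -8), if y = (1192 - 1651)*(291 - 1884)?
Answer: -5118309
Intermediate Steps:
Z(q, l) = -7 (Z(q, l) = -5 - 2 = -7)
y = 731187 (y = -459*(-1593) = 731187)
u = 731187
u*Z(-2, -8) = 731187*(-7) = -5118309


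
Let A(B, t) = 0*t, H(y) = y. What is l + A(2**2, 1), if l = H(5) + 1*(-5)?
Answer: 0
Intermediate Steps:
A(B, t) = 0
l = 0 (l = 5 + 1*(-5) = 5 - 5 = 0)
l + A(2**2, 1) = 0 + 0 = 0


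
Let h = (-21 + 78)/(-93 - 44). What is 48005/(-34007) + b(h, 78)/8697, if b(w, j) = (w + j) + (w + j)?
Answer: -18824836213/13506322141 ≈ -1.3938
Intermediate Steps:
h = -57/137 (h = 57/(-137) = 57*(-1/137) = -57/137 ≈ -0.41606)
b(w, j) = 2*j + 2*w (b(w, j) = (j + w) + (j + w) = 2*j + 2*w)
48005/(-34007) + b(h, 78)/8697 = 48005/(-34007) + (2*78 + 2*(-57/137))/8697 = 48005*(-1/34007) + (156 - 114/137)*(1/8697) = -48005/34007 + (21258/137)*(1/8697) = -48005/34007 + 7086/397163 = -18824836213/13506322141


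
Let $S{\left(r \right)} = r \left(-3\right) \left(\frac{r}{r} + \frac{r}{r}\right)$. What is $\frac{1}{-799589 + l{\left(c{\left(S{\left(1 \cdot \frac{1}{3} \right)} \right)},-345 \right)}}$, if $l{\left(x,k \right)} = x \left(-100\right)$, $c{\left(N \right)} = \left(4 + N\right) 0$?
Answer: $- \frac{1}{799589} \approx -1.2506 \cdot 10^{-6}$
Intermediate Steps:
$S{\left(r \right)} = - 6 r$ ($S{\left(r \right)} = - 3 r \left(1 + 1\right) = - 3 r 2 = - 6 r$)
$c{\left(N \right)} = 0$
$l{\left(x,k \right)} = - 100 x$
$\frac{1}{-799589 + l{\left(c{\left(S{\left(1 \cdot \frac{1}{3} \right)} \right)},-345 \right)}} = \frac{1}{-799589 - 0} = \frac{1}{-799589 + 0} = \frac{1}{-799589} = - \frac{1}{799589}$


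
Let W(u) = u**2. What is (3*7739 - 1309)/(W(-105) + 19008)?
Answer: 21908/30033 ≈ 0.72946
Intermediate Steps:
(3*7739 - 1309)/(W(-105) + 19008) = (3*7739 - 1309)/((-105)**2 + 19008) = (23217 - 1309)/(11025 + 19008) = 21908/30033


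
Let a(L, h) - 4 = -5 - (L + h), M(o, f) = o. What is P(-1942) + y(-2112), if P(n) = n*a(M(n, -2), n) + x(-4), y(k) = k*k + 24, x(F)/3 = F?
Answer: -3080230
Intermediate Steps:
x(F) = 3*F
y(k) = 24 + k² (y(k) = k² + 24 = 24 + k²)
a(L, h) = -1 - L - h (a(L, h) = 4 + (-5 - (L + h)) = 4 + (-5 + (-L - h)) = 4 + (-5 - L - h) = -1 - L - h)
P(n) = -12 + n*(-1 - 2*n) (P(n) = n*(-1 - n - n) + 3*(-4) = n*(-1 - 2*n) - 12 = -12 + n*(-1 - 2*n))
P(-1942) + y(-2112) = (-12 - 1*(-1942)*(1 + 2*(-1942))) + (24 + (-2112)²) = (-12 - 1*(-1942)*(1 - 3884)) + (24 + 4460544) = (-12 - 1*(-1942)*(-3883)) + 4460568 = (-12 - 7540786) + 4460568 = -7540798 + 4460568 = -3080230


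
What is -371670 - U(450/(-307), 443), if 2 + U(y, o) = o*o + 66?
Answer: -567983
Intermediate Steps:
U(y, o) = 64 + o**2 (U(y, o) = -2 + (o*o + 66) = -2 + (o**2 + 66) = -2 + (66 + o**2) = 64 + o**2)
-371670 - U(450/(-307), 443) = -371670 - (64 + 443**2) = -371670 - (64 + 196249) = -371670 - 1*196313 = -371670 - 196313 = -567983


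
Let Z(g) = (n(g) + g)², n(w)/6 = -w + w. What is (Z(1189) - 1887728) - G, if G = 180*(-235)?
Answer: -431707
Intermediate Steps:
n(w) = 0 (n(w) = 6*(-w + w) = 6*0 = 0)
Z(g) = g² (Z(g) = (0 + g)² = g²)
G = -42300
(Z(1189) - 1887728) - G = (1189² - 1887728) - 1*(-42300) = (1413721 - 1887728) + 42300 = -474007 + 42300 = -431707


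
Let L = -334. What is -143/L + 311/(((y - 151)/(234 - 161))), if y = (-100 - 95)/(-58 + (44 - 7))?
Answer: -26468879/165664 ≈ -159.77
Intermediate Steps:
y = 65/7 (y = -195/(-58 + 37) = -195/(-21) = -195*(-1/21) = 65/7 ≈ 9.2857)
-143/L + 311/(((y - 151)/(234 - 161))) = -143/(-334) + 311/(((65/7 - 151)/(234 - 161))) = -143*(-1/334) + 311/((-992/7/73)) = 143/334 + 311/((-992/7*1/73)) = 143/334 + 311/(-992/511) = 143/334 + 311*(-511/992) = 143/334 - 158921/992 = -26468879/165664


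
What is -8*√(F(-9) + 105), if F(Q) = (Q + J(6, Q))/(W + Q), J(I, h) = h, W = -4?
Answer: -8*√17979/13 ≈ -82.514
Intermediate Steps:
F(Q) = 2*Q/(-4 + Q) (F(Q) = (Q + Q)/(-4 + Q) = (2*Q)/(-4 + Q) = 2*Q/(-4 + Q))
-8*√(F(-9) + 105) = -8*√(2*(-9)/(-4 - 9) + 105) = -8*√(2*(-9)/(-13) + 105) = -8*√(2*(-9)*(-1/13) + 105) = -8*√(18/13 + 105) = -8*√17979/13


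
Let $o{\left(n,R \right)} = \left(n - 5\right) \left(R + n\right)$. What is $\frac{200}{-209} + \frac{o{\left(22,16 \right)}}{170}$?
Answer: $\frac{2971}{1045} \approx 2.8431$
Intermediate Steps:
$o{\left(n,R \right)} = \left(-5 + n\right) \left(R + n\right)$
$\frac{200}{-209} + \frac{o{\left(22,16 \right)}}{170} = \frac{200}{-209} + \frac{22^{2} - 80 - 110 + 16 \cdot 22}{170} = 200 \left(- \frac{1}{209}\right) + \left(484 - 80 - 110 + 352\right) \frac{1}{170} = - \frac{200}{209} + 646 \cdot \frac{1}{170} = - \frac{200}{209} + \frac{19}{5} = \frac{2971}{1045}$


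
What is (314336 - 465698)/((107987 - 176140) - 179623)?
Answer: 25227/41296 ≈ 0.61088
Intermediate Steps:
(314336 - 465698)/((107987 - 176140) - 179623) = -151362/(-68153 - 179623) = -151362/(-247776) = -151362*(-1/247776) = 25227/41296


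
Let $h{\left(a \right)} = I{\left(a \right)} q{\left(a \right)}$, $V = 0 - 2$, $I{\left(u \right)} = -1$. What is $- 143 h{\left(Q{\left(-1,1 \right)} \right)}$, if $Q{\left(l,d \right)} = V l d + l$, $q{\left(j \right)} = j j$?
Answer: $143$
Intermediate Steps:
$q{\left(j \right)} = j^{2}$
$V = -2$ ($V = 0 - 2 = -2$)
$Q{\left(l,d \right)} = l - 2 d l$ ($Q{\left(l,d \right)} = - 2 l d + l = - 2 d l + l = l - 2 d l$)
$h{\left(a \right)} = - a^{2}$
$- 143 h{\left(Q{\left(-1,1 \right)} \right)} = - 143 \left(- \left(- (1 - 2)\right)^{2}\right) = - 143 \left(- \left(\left(-1\right) \left(-1\right)\right)^{2}\right) = - 143 \left(- 1^{2}\right) = - 143 \left(\left(-1\right) 1\right) = \left(-143\right) \left(-1\right) = 143$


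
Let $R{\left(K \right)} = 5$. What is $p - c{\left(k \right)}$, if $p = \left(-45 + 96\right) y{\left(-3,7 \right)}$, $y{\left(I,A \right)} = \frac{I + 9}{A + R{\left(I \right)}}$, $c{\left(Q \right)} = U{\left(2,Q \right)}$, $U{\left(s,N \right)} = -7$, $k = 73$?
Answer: $\frac{65}{2} \approx 32.5$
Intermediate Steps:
$c{\left(Q \right)} = -7$
$y{\left(I,A \right)} = \frac{9 + I}{5 + A}$ ($y{\left(I,A \right)} = \frac{I + 9}{A + 5} = \frac{9 + I}{5 + A}$)
$p = \frac{51}{2}$ ($p = \left(-45 + 96\right) \frac{9 - 3}{5 + 7} = 51 \cdot \frac{1}{12} \cdot 6 = 51 \cdot \frac{1}{2} = \frac{51}{2} \approx 25.5$)
$p - c{\left(k \right)} = \frac{51}{2} - -7 = \frac{51}{2} + 7 = \frac{65}{2}$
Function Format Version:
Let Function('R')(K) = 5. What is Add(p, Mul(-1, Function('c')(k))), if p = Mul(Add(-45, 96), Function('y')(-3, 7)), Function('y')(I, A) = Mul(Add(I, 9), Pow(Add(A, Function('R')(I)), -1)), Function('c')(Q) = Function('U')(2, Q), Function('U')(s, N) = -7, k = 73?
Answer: Rational(65, 2) ≈ 32.500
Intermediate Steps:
Function('c')(Q) = -7
Function('y')(I, A) = Mul(Pow(Add(5, A), -1), Add(9, I)) (Function('y')(I, A) = Mul(Add(I, 9), Pow(Add(A, 5), -1)) = Mul(Add(9, I), Pow(Add(5, A), -1)) = Mul(Pow(Add(5, A), -1), Add(9, I)))
p = Rational(51, 2) (p = Mul(Add(-45, 96), Mul(Pow(Add(5, 7), -1), Add(9, -3))) = Mul(51, Mul(Pow(12, -1), 6)) = Mul(51, Mul(Rational(1, 12), 6)) = Mul(51, Rational(1, 2)) = Rational(51, 2) ≈ 25.500)
Add(p, Mul(-1, Function('c')(k))) = Add(Rational(51, 2), Mul(-1, -7)) = Add(Rational(51, 2), 7) = Rational(65, 2)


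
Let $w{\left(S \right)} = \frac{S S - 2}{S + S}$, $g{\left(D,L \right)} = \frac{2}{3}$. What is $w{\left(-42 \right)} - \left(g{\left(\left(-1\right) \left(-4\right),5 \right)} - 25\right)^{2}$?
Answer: $- \frac{77249}{126} \approx -613.09$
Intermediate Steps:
$g{\left(D,L \right)} = \frac{2}{3}$ ($g{\left(D,L \right)} = 2 \cdot \frac{1}{3} = \frac{2}{3}$)
$w{\left(S \right)} = \frac{-2 + S^{2}}{2 S}$ ($w{\left(S \right)} = \frac{S^{2} - 2}{2 S} = \left(-2 + S^{2}\right) \frac{1}{2 S} = \frac{-2 + S^{2}}{2 S}$)
$w{\left(-42 \right)} - \left(g{\left(\left(-1\right) \left(-4\right),5 \right)} - 25\right)^{2} = \left(\frac{1}{2} \left(-42\right) - \frac{1}{-42}\right) - \left(\frac{2}{3} - 25\right)^{2} = \left(-21 - - \frac{1}{42}\right) - \left(- \frac{73}{3}\right)^{2} = \left(-21 + \frac{1}{42}\right) - \frac{5329}{9} = - \frac{881}{42} - \frac{5329}{9} = - \frac{77249}{126}$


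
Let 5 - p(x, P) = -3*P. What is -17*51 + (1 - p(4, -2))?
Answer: -865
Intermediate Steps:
p(x, P) = 5 + 3*P (p(x, P) = 5 - (-3)*P = 5 + 3*P)
-17*51 + (1 - p(4, -2)) = -17*51 + (1 - (5 + 3*(-2))) = -867 + (1 - (5 - 6)) = -867 + (1 - 1*(-1)) = -867 + (1 + 1) = -867 + 2 = -865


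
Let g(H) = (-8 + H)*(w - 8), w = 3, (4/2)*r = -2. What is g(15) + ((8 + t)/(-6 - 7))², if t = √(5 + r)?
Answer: -5815/169 ≈ -34.408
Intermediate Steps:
r = -1 (r = (½)*(-2) = -1)
t = 2 (t = √(5 - 1) = √4 = 2)
g(H) = 40 - 5*H (g(H) = (-8 + H)*(3 - 8) = (-8 + H)*(-5) = 40 - 5*H)
g(15) + ((8 + t)/(-6 - 7))² = (40 - 5*15) + ((8 + 2)/(-6 - 7))² = (40 - 75) + (10/(-13))² = -35 + (10*(-1/13))² = -35 + (-10/13)² = -35 + 100/169 = -5815/169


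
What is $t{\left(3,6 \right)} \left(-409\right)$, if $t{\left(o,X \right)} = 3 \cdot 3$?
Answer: $-3681$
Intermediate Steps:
$t{\left(o,X \right)} = 9$
$t{\left(3,6 \right)} \left(-409\right) = 9 \left(-409\right) = -3681$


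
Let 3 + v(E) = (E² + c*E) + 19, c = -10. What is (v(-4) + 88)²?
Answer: 25600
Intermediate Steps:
v(E) = 16 + E² - 10*E (v(E) = -3 + ((E² - 10*E) + 19) = -3 + (19 + E² - 10*E) = 16 + E² - 10*E)
(v(-4) + 88)² = ((16 + (-4)² - 10*(-4)) + 88)² = ((16 + 16 + 40) + 88)² = (72 + 88)² = 160² = 25600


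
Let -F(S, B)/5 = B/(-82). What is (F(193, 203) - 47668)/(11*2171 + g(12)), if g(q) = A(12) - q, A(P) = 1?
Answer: -355251/177940 ≈ -1.9965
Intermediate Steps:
F(S, B) = 5*B/82 (F(S, B) = -5*B/(-82) = -5*B*(-1)/82 = -(-5)*B/82 = 5*B/82)
g(q) = 1 - q
(F(193, 203) - 47668)/(11*2171 + g(12)) = ((5/82)*203 - 47668)/(11*2171 + (1 - 1*12)) = (1015/82 - 47668)/(23881 + (1 - 12)) = -3907761/(82*(23881 - 11)) = -3907761/82/23870 = -3907761/82*1/23870 = -355251/177940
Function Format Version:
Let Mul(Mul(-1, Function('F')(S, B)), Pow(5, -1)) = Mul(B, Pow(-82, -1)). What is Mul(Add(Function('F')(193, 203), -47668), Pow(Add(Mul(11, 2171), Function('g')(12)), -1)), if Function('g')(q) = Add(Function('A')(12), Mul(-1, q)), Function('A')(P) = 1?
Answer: Rational(-355251, 177940) ≈ -1.9965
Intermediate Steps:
Function('F')(S, B) = Mul(Rational(5, 82), B) (Function('F')(S, B) = Mul(-5, Mul(B, Pow(-82, -1))) = Mul(-5, Mul(B, Rational(-1, 82))) = Mul(-5, Mul(Rational(-1, 82), B)) = Mul(Rational(5, 82), B))
Function('g')(q) = Add(1, Mul(-1, q))
Mul(Add(Function('F')(193, 203), -47668), Pow(Add(Mul(11, 2171), Function('g')(12)), -1)) = Mul(Add(Mul(Rational(5, 82), 203), -47668), Pow(Add(Mul(11, 2171), Add(1, Mul(-1, 12))), -1)) = Mul(Add(Rational(1015, 82), -47668), Pow(Add(23881, Add(1, -12)), -1)) = Mul(Rational(-3907761, 82), Pow(Add(23881, -11), -1)) = Mul(Rational(-3907761, 82), Pow(23870, -1)) = Mul(Rational(-3907761, 82), Rational(1, 23870)) = Rational(-355251, 177940)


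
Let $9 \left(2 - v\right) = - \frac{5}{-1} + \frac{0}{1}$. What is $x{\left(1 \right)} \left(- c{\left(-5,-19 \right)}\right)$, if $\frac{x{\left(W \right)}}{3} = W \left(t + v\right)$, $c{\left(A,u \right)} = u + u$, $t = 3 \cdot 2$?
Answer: $\frac{2546}{3} \approx 848.67$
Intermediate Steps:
$t = 6$
$v = \frac{13}{9}$ ($v = 2 - \frac{- \frac{5}{-1} + \frac{0}{1}}{9} = 2 - \frac{\left(-5\right) \left(-1\right) + 0 \cdot 1}{9} = 2 - \frac{5 + 0}{9} = 2 - \frac{5}{9} = \frac{13}{9} \approx 1.4444$)
$c{\left(A,u \right)} = 2 u$
$x{\left(W \right)} = \frac{67 W}{3}$ ($x{\left(W \right)} = 3 W \left(6 + \frac{13}{9}\right) = 3 W \frac{67}{9} = 3 \frac{67 W}{9} = \frac{67 W}{3}$)
$x{\left(1 \right)} \left(- c{\left(-5,-19 \right)}\right) = \frac{67}{3} \cdot 1 \left(- 2 \left(-19\right)\right) = \frac{67 \left(\left(-1\right) \left(-38\right)\right)}{3} = \frac{67}{3} \cdot 38 = \frac{2546}{3}$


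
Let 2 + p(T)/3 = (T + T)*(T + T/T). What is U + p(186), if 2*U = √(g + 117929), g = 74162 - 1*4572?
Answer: 208686 + √187519/2 ≈ 2.0890e+5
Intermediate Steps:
p(T) = -6 + 6*T*(1 + T) (p(T) = -6 + 3*((T + T)*(T + T/T)) = -6 + 3*((2*T)*(T + 1)) = -6 + 3*((2*T)*(1 + T)) = -6 + 3*(2*T*(1 + T)) = -6 + 6*T*(1 + T))
g = 69590 (g = 74162 - 4572 = 69590)
U = √187519/2 (U = √(69590 + 117929)/2 = √187519/2 ≈ 216.52)
U + p(186) = √187519/2 + (-6 + 6*186 + 6*186²) = √187519/2 + (-6 + 1116 + 6*34596) = √187519/2 + (-6 + 1116 + 207576) = √187519/2 + 208686 = 208686 + √187519/2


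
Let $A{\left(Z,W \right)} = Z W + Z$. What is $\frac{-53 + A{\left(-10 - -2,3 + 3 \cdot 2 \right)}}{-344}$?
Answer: $\frac{133}{344} \approx 0.38663$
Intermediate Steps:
$A{\left(Z,W \right)} = Z + W Z$ ($A{\left(Z,W \right)} = W Z + Z = Z + W Z$)
$\frac{-53 + A{\left(-10 - -2,3 + 3 \cdot 2 \right)}}{-344} = \frac{-53 + \left(-10 - -2\right) \left(1 + \left(3 + 3 \cdot 2\right)\right)}{-344} = \left(-53 + \left(-10 + 2\right) \left(1 + \left(3 + 6\right)\right)\right) \left(- \frac{1}{344}\right) = \left(-53 - 8 \left(1 + 9\right)\right) \left(- \frac{1}{344}\right) = \left(-53 - 80\right) \left(- \frac{1}{344}\right) = \left(-133\right) \left(- \frac{1}{344}\right) = \frac{133}{344}$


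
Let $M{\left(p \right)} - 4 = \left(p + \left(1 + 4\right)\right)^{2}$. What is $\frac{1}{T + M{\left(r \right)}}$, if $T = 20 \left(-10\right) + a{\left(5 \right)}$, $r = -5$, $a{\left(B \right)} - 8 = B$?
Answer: $- \frac{1}{183} \approx -0.0054645$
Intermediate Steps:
$a{\left(B \right)} = 8 + B$
$M{\left(p \right)} = 4 + \left(5 + p\right)^{2}$ ($M{\left(p \right)} = 4 + \left(p + \left(1 + 4\right)\right)^{2} = 4 + \left(p + 5\right)^{2} = 4 + \left(5 + p\right)^{2}$)
$T = -187$ ($T = 20 \left(-10\right) + \left(8 + 5\right) = -200 + 13 = -187$)
$\frac{1}{T + M{\left(r \right)}} = \frac{1}{-187 + \left(4 + \left(5 - 5\right)^{2}\right)} = \frac{1}{-187 + \left(4 + 0^{2}\right)} = \frac{1}{-187 + \left(4 + 0\right)} = \frac{1}{-187 + 4} = \frac{1}{-183} = - \frac{1}{183}$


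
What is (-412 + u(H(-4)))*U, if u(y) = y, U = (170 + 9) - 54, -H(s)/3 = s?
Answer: -50000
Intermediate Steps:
H(s) = -3*s
U = 125 (U = 179 - 54 = 125)
(-412 + u(H(-4)))*U = (-412 - 3*(-4))*125 = (-412 + 12)*125 = -400*125 = -50000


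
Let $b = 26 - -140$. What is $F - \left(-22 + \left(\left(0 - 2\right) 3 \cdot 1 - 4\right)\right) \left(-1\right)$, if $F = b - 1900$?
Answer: $-1766$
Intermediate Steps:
$b = 166$ ($b = 26 + 140 = 166$)
$F = -1734$ ($F = 166 - 1900 = -1734$)
$F - \left(-22 + \left(\left(0 - 2\right) 3 \cdot 1 - 4\right)\right) \left(-1\right) = -1734 - \left(-22 + \left(\left(0 - 2\right) 3 \cdot 1 - 4\right)\right) \left(-1\right) = -1734 - \left(-22 + \left(\left(-2\right) 3 \cdot 1 - 4\right)\right) \left(-1\right) = -1734 - \left(-22 - 10\right) \left(-1\right) = -1734 - \left(-32\right) \left(-1\right) = -1734 - 32 = -1766$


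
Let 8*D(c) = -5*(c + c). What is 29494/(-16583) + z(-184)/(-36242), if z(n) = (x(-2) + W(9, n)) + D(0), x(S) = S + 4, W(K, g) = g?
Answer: -532951721/300500543 ≈ -1.7735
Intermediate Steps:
x(S) = 4 + S
D(c) = -5*c/4 (D(c) = (-5*(c + c))/8 = (-10*c)/8 = -5*c/4)
z(n) = 2 + n (z(n) = ((4 - 2) + n) - 5/4*0 = (2 + n) + 0 = 2 + n)
29494/(-16583) + z(-184)/(-36242) = 29494/(-16583) + (2 - 184)/(-36242) = 29494*(-1/16583) - 182*(-1/36242) = -29494/16583 + 91/18121 = -532951721/300500543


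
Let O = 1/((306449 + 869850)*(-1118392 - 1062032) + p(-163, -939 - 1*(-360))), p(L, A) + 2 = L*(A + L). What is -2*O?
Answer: 1/1282415224916 ≈ 7.7978e-13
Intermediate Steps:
p(L, A) = -2 + L*(A + L)
O = -1/2564830449832 (O = 1/((306449 + 869850)*(-1118392 - 1062032) + (-2 + (-163)² + (-939 - 1*(-360))*(-163))) = 1/(1176299*(-2180424) + (-2 + 26569 + (-939 + 360)*(-163))) = 1/(-2564830570776 + (-2 + 26569 - 579*(-163))) = 1/(-2564830570776 + (-2 + 26569 + 94377)) = 1/(-2564830570776 + 120944) = 1/(-2564830449832) = -1/2564830449832 ≈ -3.8989e-13)
-2*O = -2*(-1/2564830449832) = 1/1282415224916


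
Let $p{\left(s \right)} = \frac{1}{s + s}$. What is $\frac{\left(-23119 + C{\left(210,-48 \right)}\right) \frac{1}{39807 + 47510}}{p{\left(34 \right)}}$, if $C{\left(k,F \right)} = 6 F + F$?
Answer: $- \frac{1594940}{87317} \approx -18.266$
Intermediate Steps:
$C{\left(k,F \right)} = 7 F$
$p{\left(s \right)} = \frac{1}{2 s}$
$\frac{\left(-23119 + C{\left(210,-48 \right)}\right) \frac{1}{39807 + 47510}}{p{\left(34 \right)}} = \frac{\left(-23119 + 7 \left(-48\right)\right) \frac{1}{39807 + 47510}}{\frac{1}{2} \cdot \frac{1}{34}} = \frac{\left(-23119 - 336\right) \frac{1}{87317}}{\frac{1}{2} \cdot \frac{1}{34}} = \left(-23455\right) \frac{1}{87317} \frac{1}{\frac{1}{68}} = \left(- \frac{23455}{87317}\right) 68 = - \frac{1594940}{87317}$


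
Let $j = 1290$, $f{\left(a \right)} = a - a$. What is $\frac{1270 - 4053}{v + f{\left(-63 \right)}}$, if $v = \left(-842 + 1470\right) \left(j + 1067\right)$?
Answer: $- \frac{2783}{1480196} \approx -0.0018802$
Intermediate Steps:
$f{\left(a \right)} = 0$
$v = 1480196$ ($v = \left(-842 + 1470\right) \left(1290 + 1067\right) = 628 \cdot 2357 = 1480196$)
$\frac{1270 - 4053}{v + f{\left(-63 \right)}} = \frac{1270 - 4053}{1480196 + 0} = - \frac{2783}{1480196}$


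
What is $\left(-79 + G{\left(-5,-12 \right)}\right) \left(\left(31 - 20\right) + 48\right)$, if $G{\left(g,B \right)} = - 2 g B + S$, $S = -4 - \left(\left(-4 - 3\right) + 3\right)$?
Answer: $-11741$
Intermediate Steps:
$S = 0$ ($S = -4 - \left(-7 + 3\right) = -4 - -4 = -4 + 4 = 0$)
$G{\left(g,B \right)} = - 2 B g$ ($G{\left(g,B \right)} = - 2 g B + 0 = - 2 B g + 0 = - 2 B g$)
$\left(-79 + G{\left(-5,-12 \right)}\right) \left(\left(31 - 20\right) + 48\right) = \left(-79 - \left(-24\right) \left(-5\right)\right) \left(\left(31 - 20\right) + 48\right) = \left(-79 - 120\right) \left(11 + 48\right) = \left(-199\right) 59 = -11741$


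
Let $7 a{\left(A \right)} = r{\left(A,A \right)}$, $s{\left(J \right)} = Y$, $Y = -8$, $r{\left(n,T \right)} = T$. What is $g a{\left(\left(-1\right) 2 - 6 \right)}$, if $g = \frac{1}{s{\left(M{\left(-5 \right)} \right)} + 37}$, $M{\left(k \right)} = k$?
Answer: $- \frac{8}{203} \approx -0.039409$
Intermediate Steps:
$s{\left(J \right)} = -8$
$a{\left(A \right)} = \frac{A}{7}$
$g = \frac{1}{29}$ ($g = \frac{1}{-8 + 37} = \frac{1}{29} \approx 0.034483$)
$g a{\left(\left(-1\right) 2 - 6 \right)} = \frac{\frac{1}{7} \left(\left(-1\right) 2 - 6\right)}{29} = \frac{\frac{1}{7} \left(-2 - 6\right)}{29} = \frac{\frac{1}{7} \left(-8\right)}{29} = \frac{1}{29} \left(- \frac{8}{7}\right) = - \frac{8}{203}$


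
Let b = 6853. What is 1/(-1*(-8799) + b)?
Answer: 1/15652 ≈ 6.3890e-5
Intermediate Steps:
1/(-1*(-8799) + b) = 1/(-1*(-8799) + 6853) = 1/(8799 + 6853) = 1/15652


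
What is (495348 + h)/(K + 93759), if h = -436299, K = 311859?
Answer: 19683/135206 ≈ 0.14558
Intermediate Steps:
(495348 + h)/(K + 93759) = (495348 - 436299)/(311859 + 93759) = 59049/405618 = 59049*(1/405618) = 19683/135206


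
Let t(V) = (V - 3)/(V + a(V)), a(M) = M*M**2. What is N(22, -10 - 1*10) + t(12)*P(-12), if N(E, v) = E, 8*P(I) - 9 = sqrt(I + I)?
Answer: 102107/4640 + 3*I*sqrt(6)/2320 ≈ 22.006 + 0.0031674*I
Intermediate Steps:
a(M) = M**3
P(I) = 9/8 + sqrt(2)*sqrt(I)/8 (P(I) = 9/8 + sqrt(I + I)/8 = 9/8 + sqrt(2*I)/8 = 9/8 + (sqrt(2)*sqrt(I))/8 = 9/8 + sqrt(2)*sqrt(I)/8)
t(V) = (-3 + V)/(V + V**3) (t(V) = (V - 3)/(V + V**3) = (-3 + V)/(V + V**3))
N(22, -10 - 1*10) + t(12)*P(-12) = 22 + ((-3 + 12)/(12 + 12**3))*(9/8 + sqrt(2)*sqrt(-12)/8) = 22 + (9/(12 + 1728))*(9/8 + sqrt(2)*(2*I*sqrt(3))/8) = 22 + (9/1740)*(9/8 + I*sqrt(6)/4) = 22 + ((1/1740)*9)*(9/8 + I*sqrt(6)/4) = 22 + 3*(9/8 + I*sqrt(6)/4)/580 = 22 + (27/4640 + 3*I*sqrt(6)/2320) = 102107/4640 + 3*I*sqrt(6)/2320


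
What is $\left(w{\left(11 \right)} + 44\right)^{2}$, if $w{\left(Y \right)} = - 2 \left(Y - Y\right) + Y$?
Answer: $3025$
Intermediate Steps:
$w{\left(Y \right)} = Y$ ($w{\left(Y \right)} = \left(-2\right) 0 + Y = 0 + Y = Y$)
$\left(w{\left(11 \right)} + 44\right)^{2} = \left(11 + 44\right)^{2} = 55^{2} = 3025$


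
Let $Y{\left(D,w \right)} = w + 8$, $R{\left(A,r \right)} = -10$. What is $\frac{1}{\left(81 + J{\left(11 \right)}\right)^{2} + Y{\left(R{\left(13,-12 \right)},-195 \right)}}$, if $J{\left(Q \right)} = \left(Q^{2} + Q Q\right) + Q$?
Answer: $\frac{1}{111369} \approx 8.9792 \cdot 10^{-6}$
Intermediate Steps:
$J{\left(Q \right)} = Q + 2 Q^{2}$ ($J{\left(Q \right)} = \left(Q^{2} + Q^{2}\right) + Q = 2 Q^{2} + Q = Q + 2 Q^{2}$)
$Y{\left(D,w \right)} = 8 + w$
$\frac{1}{\left(81 + J{\left(11 \right)}\right)^{2} + Y{\left(R{\left(13,-12 \right)},-195 \right)}} = \frac{1}{\left(81 + 11 \left(1 + 2 \cdot 11\right)\right)^{2} + \left(8 - 195\right)} = \frac{1}{\left(81 + 11 \left(1 + 22\right)\right)^{2} - 187} = \frac{1}{\left(81 + 11 \cdot 23\right)^{2} - 187} = \frac{1}{\left(81 + 253\right)^{2} - 187} = \frac{1}{334^{2} - 187} = \frac{1}{111556 - 187} = \frac{1}{111369}$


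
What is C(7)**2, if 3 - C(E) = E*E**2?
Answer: 115600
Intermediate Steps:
C(E) = 3 - E**3 (C(E) = 3 - E*E**2 = 3 - E**3)
C(7)**2 = (3 - 1*7**3)**2 = (3 - 1*343)**2 = (3 - 343)**2 = (-340)**2 = 115600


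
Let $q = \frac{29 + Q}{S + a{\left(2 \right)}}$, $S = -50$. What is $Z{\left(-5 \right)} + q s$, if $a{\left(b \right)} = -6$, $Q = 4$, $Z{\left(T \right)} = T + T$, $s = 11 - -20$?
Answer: $- \frac{1583}{56} \approx -28.268$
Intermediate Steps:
$s = 31$ ($s = 11 + 20 = 31$)
$Z{\left(T \right)} = 2 T$
$q = - \frac{33}{56}$ ($q = \frac{29 + 4}{-50 - 6} = \frac{33}{-56} = 33 \left(- \frac{1}{56}\right) = - \frac{33}{56} \approx -0.58929$)
$Z{\left(-5 \right)} + q s = 2 \left(-5\right) - \frac{1023}{56} = -10 - \frac{1023}{56} = - \frac{1583}{56}$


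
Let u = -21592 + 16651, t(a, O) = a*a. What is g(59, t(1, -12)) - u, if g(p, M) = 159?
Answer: 5100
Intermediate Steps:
t(a, O) = a²
u = -4941
g(59, t(1, -12)) - u = 159 - 1*(-4941) = 159 + 4941 = 5100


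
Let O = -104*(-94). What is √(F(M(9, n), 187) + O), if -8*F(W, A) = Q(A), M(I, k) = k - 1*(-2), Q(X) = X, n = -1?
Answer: 3*√17338/4 ≈ 98.755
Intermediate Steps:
M(I, k) = 2 + k (M(I, k) = k + 2 = 2 + k)
F(W, A) = -A/8
O = 9776
√(F(M(9, n), 187) + O) = √(-⅛*187 + 9776) = √(-187/8 + 9776) = √(78021/8) = 3*√17338/4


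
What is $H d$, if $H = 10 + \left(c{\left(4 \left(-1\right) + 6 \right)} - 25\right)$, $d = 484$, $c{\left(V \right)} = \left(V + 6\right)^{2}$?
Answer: $23716$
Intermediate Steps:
$c{\left(V \right)} = \left(6 + V\right)^{2}$
$H = 49$ ($H = 10 + \left(\left(6 + \left(4 \left(-1\right) + 6\right)\right)^{2} - 25\right) = 10 - \left(25 - \left(6 + \left(-4 + 6\right)\right)^{2}\right) = 10 - \left(25 - \left(6 + 2\right)^{2}\right) = 10 - \left(25 - 8^{2}\right) = 10 + \left(64 - 25\right) = 10 + 39 = 49$)
$H d = 49 \cdot 484 = 23716$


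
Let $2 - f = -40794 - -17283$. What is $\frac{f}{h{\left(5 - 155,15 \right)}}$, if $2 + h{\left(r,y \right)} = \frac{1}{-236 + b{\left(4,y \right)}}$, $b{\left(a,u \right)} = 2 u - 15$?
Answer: $- \frac{5196373}{443} \approx -11730.0$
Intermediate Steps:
$b{\left(a,u \right)} = -15 + 2 u$
$h{\left(r,y \right)} = -2 + \frac{1}{-251 + 2 y}$ ($h{\left(r,y \right)} = -2 + \frac{1}{-236 + \left(-15 + 2 y\right)} = -2 + \frac{1}{-251 + 2 y}$)
$f = 23513$ ($f = 2 - \left(-40794 - -17283\right) = 2 - \left(-40794 + 17283\right) = 2 - -23511 = 2 + 23511 = 23513$)
$\frac{f}{h{\left(5 - 155,15 \right)}} = \frac{23513}{\frac{1}{-251 + 2 \cdot 15} \left(503 - 60\right)} = \frac{23513}{\frac{1}{-251 + 30} \left(503 - 60\right)} = \frac{23513}{\frac{1}{-221} \cdot 443} = \frac{23513}{\left(- \frac{1}{221}\right) 443} = \frac{23513}{- \frac{443}{221}} = 23513 \left(- \frac{221}{443}\right) = - \frac{5196373}{443}$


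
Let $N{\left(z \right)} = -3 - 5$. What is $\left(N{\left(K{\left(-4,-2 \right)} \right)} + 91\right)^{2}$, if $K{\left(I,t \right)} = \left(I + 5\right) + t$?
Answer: $6889$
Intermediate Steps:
$K{\left(I,t \right)} = 5 + I + t$ ($K{\left(I,t \right)} = \left(5 + I\right) + t = 5 + I + t$)
$N{\left(z \right)} = -8$
$\left(N{\left(K{\left(-4,-2 \right)} \right)} + 91\right)^{2} = \left(-8 + 91\right)^{2} = 83^{2} = 6889$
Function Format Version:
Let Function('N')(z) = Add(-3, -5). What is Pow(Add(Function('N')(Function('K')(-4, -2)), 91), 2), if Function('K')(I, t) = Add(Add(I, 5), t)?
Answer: 6889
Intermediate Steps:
Function('K')(I, t) = Add(5, I, t) (Function('K')(I, t) = Add(Add(5, I), t) = Add(5, I, t))
Function('N')(z) = -8
Pow(Add(Function('N')(Function('K')(-4, -2)), 91), 2) = Pow(Add(-8, 91), 2) = Pow(83, 2) = 6889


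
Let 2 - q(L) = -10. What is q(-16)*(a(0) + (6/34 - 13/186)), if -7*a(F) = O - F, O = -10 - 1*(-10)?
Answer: 674/527 ≈ 1.2789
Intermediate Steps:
O = 0 (O = -10 + 10 = 0)
q(L) = 12 (q(L) = 2 - 1*(-10) = 2 + 10 = 12)
a(F) = F/7 (a(F) = -(0 - F)/7 = -(-1)*F/7 = F/7)
q(-16)*(a(0) + (6/34 - 13/186)) = 12*((⅐)*0 + (6/34 - 13/186)) = 12*(0 + (6*(1/34) - 13*1/186)) = 12*(0 + (3/17 - 13/186)) = 12*(0 + 337/3162) = 12*(337/3162) = 674/527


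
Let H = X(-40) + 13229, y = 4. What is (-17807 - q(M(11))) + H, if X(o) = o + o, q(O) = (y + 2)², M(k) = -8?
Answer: -4694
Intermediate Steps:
q(O) = 36 (q(O) = (4 + 2)² = 6² = 36)
X(o) = 2*o
H = 13149 (H = 2*(-40) + 13229 = -80 + 13229 = 13149)
(-17807 - q(M(11))) + H = (-17807 - 1*36) + 13149 = (-17807 - 36) + 13149 = -17843 + 13149 = -4694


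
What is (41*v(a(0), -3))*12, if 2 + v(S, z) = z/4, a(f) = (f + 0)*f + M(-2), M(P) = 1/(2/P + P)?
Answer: -1353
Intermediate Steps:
M(P) = 1/(P + 2/P)
a(f) = -⅓ + f² (a(f) = (f + 0)*f - 2/(2 + (-2)²) = f*f - 2/(2 + 4) = f² - 2/6 = f² - 2*⅙ = f² - ⅓ = -⅓ + f²)
v(S, z) = -2 + z/4
(41*v(a(0), -3))*12 = (41*(-2 + (¼)*(-3)))*12 = (41*(-2 - ¾))*12 = (41*(-11/4))*12 = -451/4*12 = -1353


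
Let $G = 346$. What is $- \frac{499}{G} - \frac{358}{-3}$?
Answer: $\frac{122371}{1038} \approx 117.89$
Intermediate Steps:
$- \frac{499}{G} - \frac{358}{-3} = - \frac{499}{346} - \frac{358}{-3} = \left(-499\right) \frac{1}{346} - - \frac{358}{3} = - \frac{499}{346} + \frac{358}{3} = \frac{122371}{1038}$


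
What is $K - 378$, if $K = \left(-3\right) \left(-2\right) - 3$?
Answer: $-375$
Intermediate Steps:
$K = 3$ ($K = 6 - 3 = 3$)
$K - 378 = 3 - 378 = -375$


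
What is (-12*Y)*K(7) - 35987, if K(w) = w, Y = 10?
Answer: -36827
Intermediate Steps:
(-12*Y)*K(7) - 35987 = -12*10*7 - 35987 = -120*7 - 35987 = -840 - 35987 = -36827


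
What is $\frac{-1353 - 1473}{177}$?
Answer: $- \frac{942}{59} \approx -15.966$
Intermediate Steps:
$\frac{-1353 - 1473}{177} = \frac{1}{177} \left(-2826\right) = - \frac{942}{59}$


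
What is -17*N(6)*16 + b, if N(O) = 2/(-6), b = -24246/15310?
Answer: 2045791/22965 ≈ 89.083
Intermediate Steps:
b = -12123/7655 (b = -24246*1/15310 = -12123/7655 ≈ -1.5837)
N(O) = -⅓ (N(O) = 2*(-⅙) = -⅓)
-17*N(6)*16 + b = -17*(-⅓)*16 - 12123/7655 = (17/3)*16 - 12123/7655 = 272/3 - 12123/7655 = 2045791/22965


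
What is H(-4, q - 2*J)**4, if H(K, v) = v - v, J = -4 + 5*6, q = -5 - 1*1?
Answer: 0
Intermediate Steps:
q = -6 (q = -5 - 1 = -6)
J = 26 (J = -4 + 30 = 26)
H(K, v) = 0
H(-4, q - 2*J)**4 = 0**4 = 0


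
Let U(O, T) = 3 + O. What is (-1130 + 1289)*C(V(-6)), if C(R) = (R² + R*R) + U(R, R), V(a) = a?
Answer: 10971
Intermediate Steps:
C(R) = 3 + R + 2*R² (C(R) = (R² + R*R) + (3 + R) = (R² + R²) + (3 + R) = 2*R² + (3 + R) = 3 + R + 2*R²)
(-1130 + 1289)*C(V(-6)) = (-1130 + 1289)*(3 - 6 + 2*(-6)²) = 159*(3 - 6 + 2*36) = 159*(3 - 6 + 72) = 159*69 = 10971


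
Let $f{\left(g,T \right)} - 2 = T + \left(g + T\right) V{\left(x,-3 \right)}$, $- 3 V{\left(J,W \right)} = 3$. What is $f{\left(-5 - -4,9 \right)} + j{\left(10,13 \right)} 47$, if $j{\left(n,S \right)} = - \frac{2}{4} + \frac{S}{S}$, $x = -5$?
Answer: $\frac{53}{2} \approx 26.5$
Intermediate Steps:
$V{\left(J,W \right)} = -1$ ($V{\left(J,W \right)} = \left(- \frac{1}{3}\right) 3 = -1$)
$j{\left(n,S \right)} = \frac{1}{2}$ ($j{\left(n,S \right)} = \left(-2\right) \frac{1}{4} + 1 = - \frac{1}{2} + 1 = \frac{1}{2}$)
$f{\left(g,T \right)} = 2 - g$ ($f{\left(g,T \right)} = 2 + \left(T + \left(g + T\right) \left(-1\right)\right) = 2 + \left(T + \left(T + g\right) \left(-1\right)\right) = 2 + \left(T - \left(T + g\right)\right) = 2 - g$)
$f{\left(-5 - -4,9 \right)} + j{\left(10,13 \right)} 47 = \left(2 - \left(-5 - -4\right)\right) + \frac{1}{2} \cdot 47 = \left(2 - \left(-5 + 4\right)\right) + \frac{47}{2} = \left(2 - -1\right) + \frac{47}{2} = \left(2 + 1\right) + \frac{47}{2} = 3 + \frac{47}{2} = \frac{53}{2}$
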